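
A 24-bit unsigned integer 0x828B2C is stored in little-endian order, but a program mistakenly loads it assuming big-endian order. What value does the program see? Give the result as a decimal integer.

Stored little-endian, the bytes at ascending addresses are 2C 8B 82.
Read back as big-endian, the last byte is least significant, giving 0x2C8B82.
0x2C8B82 = 2919298.

2919298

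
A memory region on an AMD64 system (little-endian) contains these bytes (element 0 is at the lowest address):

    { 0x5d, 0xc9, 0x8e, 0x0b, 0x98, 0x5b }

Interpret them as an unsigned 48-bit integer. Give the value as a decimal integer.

100708587063645

In little-endian order the low byte comes first in memory.
Reassemble most-significant byte first: 5B 98 0B 8E C9 5D → 0x5B980B8EC95D.
0x5B980B8EC95D = 100708587063645.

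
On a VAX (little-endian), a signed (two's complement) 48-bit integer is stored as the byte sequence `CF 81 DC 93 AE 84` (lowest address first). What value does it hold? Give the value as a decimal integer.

-135589636832817

Little-endian: lowest address holds the least-significant byte.
Reassemble most-significant byte first: 84 AE 93 DC 81 CF → 0x84AE93DC81CF.
Top bit is set, so as a signed 48-bit value this is 0x84AE93DC81CF − 2^48 = -135589636832817.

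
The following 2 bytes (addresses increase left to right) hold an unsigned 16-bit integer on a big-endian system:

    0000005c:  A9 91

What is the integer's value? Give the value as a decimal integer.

In big-endian order the high byte comes first in memory.
The bytes are already most-significant first: 0xA991.
0xA991 = 43409.

43409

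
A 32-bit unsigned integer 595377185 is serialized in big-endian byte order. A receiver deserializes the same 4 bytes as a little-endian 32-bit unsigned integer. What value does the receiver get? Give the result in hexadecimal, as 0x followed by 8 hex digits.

595377185 in 32-bit hexadecimal is 0x237CBC21.
Stored big-endian, the bytes at ascending addresses are 23 7C BC 21.
Read back as little-endian, the first byte is least significant, giving 0x21BC7C23.

0x21BC7C23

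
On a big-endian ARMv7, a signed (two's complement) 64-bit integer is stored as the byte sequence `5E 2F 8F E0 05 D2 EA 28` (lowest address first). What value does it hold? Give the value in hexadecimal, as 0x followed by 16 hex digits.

0x5E2F8FE005D2EA28

In big-endian order the high byte comes first in memory.
The bytes are already most-significant first: 0x5E2F8FE005D2EA28.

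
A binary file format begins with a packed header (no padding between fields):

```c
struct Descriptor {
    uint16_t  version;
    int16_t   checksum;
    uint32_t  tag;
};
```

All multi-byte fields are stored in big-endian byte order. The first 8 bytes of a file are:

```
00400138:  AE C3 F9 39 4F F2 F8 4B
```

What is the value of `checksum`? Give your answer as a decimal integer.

`checksum` follows `version` (2 bytes), so it starts at byte offset 2 and occupies 2 bytes.
Bytes at offsets 2..3: F9 39.
In big-endian order the high byte comes first in memory.
The bytes are already most-significant first: 0xF939.
Top bit is set, so as a signed 16-bit value this is 0xF939 − 2^16 = -1735.

-1735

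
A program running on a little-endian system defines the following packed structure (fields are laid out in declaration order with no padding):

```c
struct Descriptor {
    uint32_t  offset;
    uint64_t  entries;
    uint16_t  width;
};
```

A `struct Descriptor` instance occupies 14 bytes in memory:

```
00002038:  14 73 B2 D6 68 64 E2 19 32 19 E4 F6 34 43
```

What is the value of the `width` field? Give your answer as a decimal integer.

17204

`width` follows `offset` (4 B), `entries` (8 B), so it starts at offset 4 + 8 = 12 and occupies 2 bytes.
Bytes at offsets 12..13: 34 43.
Little-endian: lowest address holds the least-significant byte.
Reassemble most-significant byte first: 43 34 → 0x4334.
0x4334 = 17204.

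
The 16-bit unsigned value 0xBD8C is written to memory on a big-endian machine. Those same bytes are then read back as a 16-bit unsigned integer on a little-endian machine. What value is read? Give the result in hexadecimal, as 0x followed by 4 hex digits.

0x8CBD

Stored big-endian, the bytes at ascending addresses are BD 8C.
Read back as little-endian, the first byte is least significant, giving 0x8CBD.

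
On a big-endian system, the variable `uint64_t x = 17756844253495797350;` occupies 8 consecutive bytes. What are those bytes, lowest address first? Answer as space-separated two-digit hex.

F6 6C FB C4 CD 8D A6 66

17756844253495797350 in hexadecimal, padded to 64 bits, is 0xF66CFBC4CD8DA666.
Split into bytes (most-significant first): F6 6C FB C4 CD 8D A6 66.
Big-endian: lowest address holds the most-significant byte.
So the memory order matches the most-significant-first order: F6 6C FB C4 CD 8D A6 66.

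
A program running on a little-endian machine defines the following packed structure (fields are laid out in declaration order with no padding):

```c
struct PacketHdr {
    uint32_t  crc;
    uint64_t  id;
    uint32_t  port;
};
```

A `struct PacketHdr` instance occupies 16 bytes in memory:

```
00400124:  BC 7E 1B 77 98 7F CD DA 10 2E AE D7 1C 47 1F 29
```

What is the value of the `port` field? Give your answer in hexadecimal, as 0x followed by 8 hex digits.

0x291F471C

`port` follows `crc` (4 B), `id` (8 B), so it starts at offset 4 + 8 = 12 and occupies 4 bytes.
Bytes at offsets 12..15: 1C 47 1F 29.
Little-endian: lowest address holds the least-significant byte.
Reassemble most-significant byte first: 29 1F 47 1C → 0x291F471C.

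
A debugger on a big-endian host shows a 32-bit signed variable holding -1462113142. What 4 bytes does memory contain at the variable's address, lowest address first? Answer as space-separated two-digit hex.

A8 D9 EC 8A

Two's complement of -1462113142 in 32 bits: 1462113142 = 0x57261376; invert → 0xA8D9EC89; add 1 → 0xA8D9EC8A.
Split into bytes (most-significant first): A8 D9 EC 8A.
Big-endian: lowest address holds the most-significant byte.
So the memory order matches the most-significant-first order: A8 D9 EC 8A.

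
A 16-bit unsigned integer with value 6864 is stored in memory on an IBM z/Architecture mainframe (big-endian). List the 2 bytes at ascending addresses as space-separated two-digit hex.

1A D0

6864 in hexadecimal, padded to 16 bits, is 0x1AD0.
Split into bytes (most-significant first): 1A D0.
In big-endian order the high byte comes first in memory.
So the memory order matches the most-significant-first order: 1A D0.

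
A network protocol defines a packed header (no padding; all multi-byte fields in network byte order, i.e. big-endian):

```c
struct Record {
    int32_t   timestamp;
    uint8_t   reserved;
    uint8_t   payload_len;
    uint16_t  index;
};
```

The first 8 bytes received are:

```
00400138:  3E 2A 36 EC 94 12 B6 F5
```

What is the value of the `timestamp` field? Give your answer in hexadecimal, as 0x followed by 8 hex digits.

0x3E2A36EC

`timestamp` is the first field, at byte offset 0, occupying 4 bytes.
Bytes at offsets 0..3: 3E 2A 36 EC.
Big-endian stores the most-significant byte at the lowest address.
The bytes are already most-significant first: 0x3E2A36EC.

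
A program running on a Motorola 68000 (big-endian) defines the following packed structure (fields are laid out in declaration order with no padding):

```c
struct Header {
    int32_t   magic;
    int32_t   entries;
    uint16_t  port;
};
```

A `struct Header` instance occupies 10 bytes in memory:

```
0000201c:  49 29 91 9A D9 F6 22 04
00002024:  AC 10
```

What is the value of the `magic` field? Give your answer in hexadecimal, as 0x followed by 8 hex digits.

`magic` is the first field, at byte offset 0, occupying 4 bytes.
Bytes at offsets 0..3: 49 29 91 9A.
Big-endian: lowest address holds the most-significant byte.
The bytes are already most-significant first: 0x4929919A.

0x4929919A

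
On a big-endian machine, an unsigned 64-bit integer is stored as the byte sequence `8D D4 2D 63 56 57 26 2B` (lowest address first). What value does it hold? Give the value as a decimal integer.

10219843359084062251

Big-endian stores the most-significant byte at the lowest address.
The bytes are already most-significant first: 0x8DD42D635657262B.
0x8DD42D635657262B = 10219843359084062251.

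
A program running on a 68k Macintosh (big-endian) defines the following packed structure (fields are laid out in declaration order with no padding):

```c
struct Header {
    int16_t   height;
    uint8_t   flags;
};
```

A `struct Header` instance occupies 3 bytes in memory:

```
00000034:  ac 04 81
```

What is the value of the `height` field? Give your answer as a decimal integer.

-21500

`height` is the first field, at byte offset 0, occupying 2 bytes.
Bytes at offsets 0..1: AC 04.
In big-endian order the high byte comes first in memory.
The bytes are already most-significant first: 0xAC04.
Top bit is set, so as a signed 16-bit value this is 0xAC04 − 2^16 = -21500.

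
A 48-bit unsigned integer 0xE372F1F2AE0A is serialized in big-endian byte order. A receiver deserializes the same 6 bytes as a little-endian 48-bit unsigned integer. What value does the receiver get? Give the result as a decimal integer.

Stored big-endian, the bytes at ascending addresses are E3 72 F1 F2 AE 0A.
Read back as little-endian, the first byte is least significant, giving 0x0AAEF2F172E3.
0x0AAEF2F172E3 = 11746516497123.

11746516497123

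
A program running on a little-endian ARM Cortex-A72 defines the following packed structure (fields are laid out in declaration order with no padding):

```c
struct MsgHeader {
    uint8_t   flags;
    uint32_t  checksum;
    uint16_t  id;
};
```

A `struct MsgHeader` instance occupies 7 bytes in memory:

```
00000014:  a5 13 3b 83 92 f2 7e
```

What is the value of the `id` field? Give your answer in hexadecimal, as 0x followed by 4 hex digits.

`id` follows `flags` (1 B), `checksum` (4 B), so it starts at offset 1 + 4 = 5 and occupies 2 bytes.
Bytes at offsets 5..6: F2 7E.
In little-endian order the low byte comes first in memory.
Reassemble most-significant byte first: 7E F2 → 0x7EF2.

0x7EF2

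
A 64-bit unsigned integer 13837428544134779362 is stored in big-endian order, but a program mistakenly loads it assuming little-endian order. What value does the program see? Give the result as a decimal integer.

16289802920380795072

13837428544134779362 in 64-bit hexadecimal is 0xC0086BF2720111E2.
Stored big-endian, the bytes at ascending addresses are C0 08 6B F2 72 01 11 E2.
Read back as little-endian, the first byte is least significant, giving 0xE2110172F26B08C0.
0xE2110172F26B08C0 = 16289802920380795072.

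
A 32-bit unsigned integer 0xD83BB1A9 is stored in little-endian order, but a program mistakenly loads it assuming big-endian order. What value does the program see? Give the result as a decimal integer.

2846964696

Stored little-endian, the bytes at ascending addresses are A9 B1 3B D8.
Read back as big-endian, the last byte is least significant, giving 0xA9B13BD8.
0xA9B13BD8 = 2846964696.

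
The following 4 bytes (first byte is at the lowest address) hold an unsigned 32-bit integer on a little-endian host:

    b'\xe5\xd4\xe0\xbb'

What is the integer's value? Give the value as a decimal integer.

3152073957

In little-endian order the low byte comes first in memory.
Reassemble most-significant byte first: BB E0 D4 E5 → 0xBBE0D4E5.
0xBBE0D4E5 = 3152073957.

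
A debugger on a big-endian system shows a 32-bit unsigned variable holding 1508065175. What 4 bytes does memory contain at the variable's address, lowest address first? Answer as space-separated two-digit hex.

1508065175 in hexadecimal, padded to 32 bits, is 0x59E33F97.
Split into bytes (most-significant first): 59 E3 3F 97.
In big-endian order the high byte comes first in memory.
So the memory order matches the most-significant-first order: 59 E3 3F 97.

59 E3 3F 97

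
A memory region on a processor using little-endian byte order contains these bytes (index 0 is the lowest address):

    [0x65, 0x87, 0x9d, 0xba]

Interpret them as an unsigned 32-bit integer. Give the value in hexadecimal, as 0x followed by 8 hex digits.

In little-endian order the low byte comes first in memory.
Reassemble most-significant byte first: BA 9D 87 65 → 0xBA9D8765.

0xBA9D8765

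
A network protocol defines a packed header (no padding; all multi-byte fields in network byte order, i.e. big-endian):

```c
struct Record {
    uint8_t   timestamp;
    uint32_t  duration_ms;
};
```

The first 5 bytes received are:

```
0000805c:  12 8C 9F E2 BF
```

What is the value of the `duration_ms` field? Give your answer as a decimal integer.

2359288511

`duration_ms` follows `timestamp` (1 byte), so it starts at byte offset 1 and occupies 4 bytes.
Bytes at offsets 1..4: 8C 9F E2 BF.
In big-endian order the high byte comes first in memory.
The bytes are already most-significant first: 0x8C9FE2BF.
0x8C9FE2BF = 2359288511.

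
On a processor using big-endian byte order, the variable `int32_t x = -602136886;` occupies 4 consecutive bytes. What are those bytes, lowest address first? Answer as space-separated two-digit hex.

Two's complement of -602136886 in 32 bits: 602136886 = 0x23E3E136; invert → 0xDC1C1EC9; add 1 → 0xDC1C1ECA.
Split into bytes (most-significant first): DC 1C 1E CA.
Big-endian: lowest address holds the most-significant byte.
So the memory order matches the most-significant-first order: DC 1C 1E CA.

DC 1C 1E CA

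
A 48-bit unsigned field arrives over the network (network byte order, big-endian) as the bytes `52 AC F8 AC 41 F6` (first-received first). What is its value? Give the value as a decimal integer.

Big-endian stores the most-significant byte at the lowest address.
The bytes are already most-significant first: 0x52ACF8AC41F6.
0x52ACF8AC41F6 = 90902859891190.

90902859891190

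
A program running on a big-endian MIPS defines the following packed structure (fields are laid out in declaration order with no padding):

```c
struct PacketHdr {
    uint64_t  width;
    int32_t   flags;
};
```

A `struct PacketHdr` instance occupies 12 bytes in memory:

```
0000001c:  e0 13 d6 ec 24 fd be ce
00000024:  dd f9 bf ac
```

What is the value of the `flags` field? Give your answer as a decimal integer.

`flags` follows `width` (8 bytes), so it starts at byte offset 8 and occupies 4 bytes.
Bytes at offsets 8..11: DD F9 BF AC.
Big-endian: lowest address holds the most-significant byte.
The bytes are already most-significant first: 0xDDF9BFAC.
Top bit is set, so as a signed 32-bit value this is 0xDDF9BFAC − 2^32 = -570835028.

-570835028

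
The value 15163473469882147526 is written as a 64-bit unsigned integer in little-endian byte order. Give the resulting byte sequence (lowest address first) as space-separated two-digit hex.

15163473469882147526 in hexadecimal, padded to 64 bits, is 0xD26F7AC80562A2C6.
Split into bytes (most-significant first): D2 6F 7A C8 05 62 A2 C6.
Little-endian stores the least-significant byte at the lowest address.
So at ascending addresses the bytes are C6 A2 62 05 C8 7A 6F D2.

C6 A2 62 05 C8 7A 6F D2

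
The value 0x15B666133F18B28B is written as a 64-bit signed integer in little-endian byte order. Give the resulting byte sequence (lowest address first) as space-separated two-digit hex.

Split into bytes (most-significant first): 15 B6 66 13 3F 18 B2 8B.
In little-endian order the low byte comes first in memory.
So at ascending addresses the bytes are 8B B2 18 3F 13 66 B6 15.

8B B2 18 3F 13 66 B6 15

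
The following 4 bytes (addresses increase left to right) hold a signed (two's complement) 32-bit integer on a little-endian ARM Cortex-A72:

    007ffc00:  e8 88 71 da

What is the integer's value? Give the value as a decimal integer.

-630093592

Little-endian stores the least-significant byte at the lowest address.
Reassemble most-significant byte first: DA 71 88 E8 → 0xDA7188E8.
Top bit is set, so as a signed 32-bit value this is 0xDA7188E8 − 2^32 = -630093592.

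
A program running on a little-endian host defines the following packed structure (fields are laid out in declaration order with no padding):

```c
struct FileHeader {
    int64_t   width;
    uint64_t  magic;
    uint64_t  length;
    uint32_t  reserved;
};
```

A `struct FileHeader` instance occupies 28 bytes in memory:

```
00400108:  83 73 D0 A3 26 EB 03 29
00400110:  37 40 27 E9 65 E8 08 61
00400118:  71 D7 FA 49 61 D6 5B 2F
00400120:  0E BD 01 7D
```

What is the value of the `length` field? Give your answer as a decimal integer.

3412556856004630385

`length` follows `width` (8 B), `magic` (8 B), so it starts at offset 8 + 8 = 16 and occupies 8 bytes.
Bytes at offsets 16..23: 71 D7 FA 49 61 D6 5B 2F.
Little-endian: lowest address holds the least-significant byte.
Reassemble most-significant byte first: 2F 5B D6 61 49 FA D7 71 → 0x2F5BD66149FAD771.
0x2F5BD66149FAD771 = 3412556856004630385.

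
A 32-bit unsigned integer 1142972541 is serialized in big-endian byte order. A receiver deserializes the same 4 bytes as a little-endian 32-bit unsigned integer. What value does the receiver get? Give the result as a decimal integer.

2103451716

1142972541 in 32-bit hexadecimal is 0x4420607D.
Stored big-endian, the bytes at ascending addresses are 44 20 60 7D.
Read back as little-endian, the first byte is least significant, giving 0x7D602044.
0x7D602044 = 2103451716.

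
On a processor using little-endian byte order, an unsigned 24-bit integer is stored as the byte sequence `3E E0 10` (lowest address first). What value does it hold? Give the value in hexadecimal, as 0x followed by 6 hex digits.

In little-endian order the low byte comes first in memory.
Reassemble most-significant byte first: 10 E0 3E → 0x10E03E.

0x10E03E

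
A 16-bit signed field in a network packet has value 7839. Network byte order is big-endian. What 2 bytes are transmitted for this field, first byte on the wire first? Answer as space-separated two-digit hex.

7839 in hexadecimal, padded to 16 bits, is 0x1E9F.
Split into bytes (most-significant first): 1E 9F.
In big-endian order the high byte comes first in memory.
So the memory order matches the most-significant-first order: 1E 9F.

1E 9F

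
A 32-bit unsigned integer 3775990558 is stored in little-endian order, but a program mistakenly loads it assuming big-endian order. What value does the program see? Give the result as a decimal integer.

504041953

3775990558 in 32-bit hexadecimal is 0xE1110B1E.
Stored little-endian, the bytes at ascending addresses are 1E 0B 11 E1.
Read back as big-endian, the last byte is least significant, giving 0x1E0B11E1.
0x1E0B11E1 = 504041953.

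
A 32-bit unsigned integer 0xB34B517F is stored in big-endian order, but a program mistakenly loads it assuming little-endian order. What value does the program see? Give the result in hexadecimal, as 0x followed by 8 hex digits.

0x7F514BB3

Stored big-endian, the bytes at ascending addresses are B3 4B 51 7F.
Read back as little-endian, the first byte is least significant, giving 0x7F514BB3.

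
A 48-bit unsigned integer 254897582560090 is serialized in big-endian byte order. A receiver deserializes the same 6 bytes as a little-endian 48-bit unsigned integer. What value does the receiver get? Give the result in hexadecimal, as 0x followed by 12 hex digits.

254897582560090 in 48-bit hexadecimal is 0xE7D3F7DCD35A.
Stored big-endian, the bytes at ascending addresses are E7 D3 F7 DC D3 5A.
Read back as little-endian, the first byte is least significant, giving 0x5AD3DCF7D3E7.

0x5AD3DCF7D3E7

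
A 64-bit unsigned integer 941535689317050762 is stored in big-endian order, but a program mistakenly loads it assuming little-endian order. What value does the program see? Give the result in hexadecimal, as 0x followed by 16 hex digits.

0x8A691891B801110D

941535689317050762 in 64-bit hexadecimal is 0x0D1101B89118698A.
Stored big-endian, the bytes at ascending addresses are 0D 11 01 B8 91 18 69 8A.
Read back as little-endian, the first byte is least significant, giving 0x8A691891B801110D.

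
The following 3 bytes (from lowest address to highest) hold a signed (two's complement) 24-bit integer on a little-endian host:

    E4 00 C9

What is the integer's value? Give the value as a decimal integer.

In little-endian order the low byte comes first in memory.
Reassemble most-significant byte first: C9 00 E4 → 0xC900E4.
Top bit is set, so as a signed 24-bit value this is 0xC900E4 − 2^24 = -3604252.

-3604252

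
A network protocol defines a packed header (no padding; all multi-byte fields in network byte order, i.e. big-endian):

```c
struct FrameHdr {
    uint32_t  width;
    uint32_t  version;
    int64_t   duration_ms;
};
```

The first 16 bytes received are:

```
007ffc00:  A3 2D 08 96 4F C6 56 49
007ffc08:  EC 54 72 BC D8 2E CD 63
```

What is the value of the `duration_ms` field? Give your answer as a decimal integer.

-1417381827308499613

`duration_ms` follows `width` (4 B), `version` (4 B), so it starts at offset 4 + 4 = 8 and occupies 8 bytes.
Bytes at offsets 8..15: EC 54 72 BC D8 2E CD 63.
In big-endian order the high byte comes first in memory.
The bytes are already most-significant first: 0xEC5472BCD82ECD63.
Top bit is set, so as a signed 64-bit value this is 0xEC5472BCD82ECD63 − 2^64 = -1417381827308499613.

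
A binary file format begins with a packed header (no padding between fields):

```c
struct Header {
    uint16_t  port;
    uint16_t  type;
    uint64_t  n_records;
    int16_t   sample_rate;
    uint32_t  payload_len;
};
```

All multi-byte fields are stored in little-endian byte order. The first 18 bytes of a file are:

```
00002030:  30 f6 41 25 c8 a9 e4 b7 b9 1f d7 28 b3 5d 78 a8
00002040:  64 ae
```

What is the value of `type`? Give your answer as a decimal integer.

9537

`type` follows `port` (2 bytes), so it starts at byte offset 2 and occupies 2 bytes.
Bytes at offsets 2..3: 41 25.
Little-endian stores the least-significant byte at the lowest address.
Reassemble most-significant byte first: 25 41 → 0x2541.
0x2541 = 9537.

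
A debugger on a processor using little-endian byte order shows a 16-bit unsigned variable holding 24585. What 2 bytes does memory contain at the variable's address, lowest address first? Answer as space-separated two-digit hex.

24585 in hexadecimal, padded to 16 bits, is 0x6009.
Split into bytes (most-significant first): 60 09.
Little-endian stores the least-significant byte at the lowest address.
So at ascending addresses the bytes are 09 60.

09 60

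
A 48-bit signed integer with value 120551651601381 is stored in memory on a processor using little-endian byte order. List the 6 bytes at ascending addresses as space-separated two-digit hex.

120551651601381 in hexadecimal, padded to 48 bits, is 0x6DA41E5EEBE5.
Split into bytes (most-significant first): 6D A4 1E 5E EB E5.
In little-endian order the low byte comes first in memory.
So at ascending addresses the bytes are E5 EB 5E 1E A4 6D.

E5 EB 5E 1E A4 6D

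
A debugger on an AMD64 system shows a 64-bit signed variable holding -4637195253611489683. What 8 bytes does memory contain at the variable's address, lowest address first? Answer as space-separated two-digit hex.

Two's complement of -4637195253611489683 in 64 bits: 4637195253611489683 = 0x405AA083A5A3E993; invert → 0xBFA55F7C5A5C166C; add 1 → 0xBFA55F7C5A5C166D.
Split into bytes (most-significant first): BF A5 5F 7C 5A 5C 16 6D.
In little-endian order the low byte comes first in memory.
So at ascending addresses the bytes are 6D 16 5C 5A 7C 5F A5 BF.

6D 16 5C 5A 7C 5F A5 BF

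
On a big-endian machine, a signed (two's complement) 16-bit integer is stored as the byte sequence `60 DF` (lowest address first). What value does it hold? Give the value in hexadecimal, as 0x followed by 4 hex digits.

0x60DF

Big-endian stores the most-significant byte at the lowest address.
The bytes are already most-significant first: 0x60DF.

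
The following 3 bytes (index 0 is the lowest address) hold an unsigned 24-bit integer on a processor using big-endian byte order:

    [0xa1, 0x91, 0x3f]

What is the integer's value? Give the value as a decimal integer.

In big-endian order the high byte comes first in memory.
The bytes are already most-significant first: 0xA1913F.
0xA1913F = 10588479.

10588479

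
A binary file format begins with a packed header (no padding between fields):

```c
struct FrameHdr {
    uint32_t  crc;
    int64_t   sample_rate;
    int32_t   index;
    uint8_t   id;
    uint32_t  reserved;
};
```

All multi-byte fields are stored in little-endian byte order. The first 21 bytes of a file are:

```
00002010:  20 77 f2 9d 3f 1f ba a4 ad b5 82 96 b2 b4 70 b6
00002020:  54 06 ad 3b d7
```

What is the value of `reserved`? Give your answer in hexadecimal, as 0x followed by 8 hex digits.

`reserved` follows `crc` (4 B), `sample_rate` (8 B), `index` (4 B), `id` (1 B), so it starts at offset 4 + 8 + 4 + 1 = 17 and occupies 4 bytes.
Bytes at offsets 17..20: 06 AD 3B D7.
Little-endian stores the least-significant byte at the lowest address.
Reassemble most-significant byte first: D7 3B AD 06 → 0xD73BAD06.

0xD73BAD06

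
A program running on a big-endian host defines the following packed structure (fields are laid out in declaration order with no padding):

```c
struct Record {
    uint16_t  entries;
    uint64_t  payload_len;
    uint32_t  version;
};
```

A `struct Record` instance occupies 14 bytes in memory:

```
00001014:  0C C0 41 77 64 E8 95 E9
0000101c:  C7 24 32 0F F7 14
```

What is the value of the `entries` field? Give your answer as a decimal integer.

3264

`entries` is the first field, at byte offset 0, occupying 2 bytes.
Bytes at offsets 0..1: 0C C0.
Big-endian: lowest address holds the most-significant byte.
The bytes are already most-significant first: 0x0CC0.
0x0CC0 = 3264.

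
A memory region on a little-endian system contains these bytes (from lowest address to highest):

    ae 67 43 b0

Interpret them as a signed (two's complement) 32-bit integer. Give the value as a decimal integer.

Little-endian stores the least-significant byte at the lowest address.
Reassemble most-significant byte first: B0 43 67 AE → 0xB04367AE.
Top bit is set, so as a signed 32-bit value this is 0xB04367AE − 2^32 = -1337759826.

-1337759826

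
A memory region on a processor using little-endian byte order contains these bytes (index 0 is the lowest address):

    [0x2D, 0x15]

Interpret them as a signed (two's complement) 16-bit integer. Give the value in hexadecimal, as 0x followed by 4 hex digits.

Little-endian: lowest address holds the least-significant byte.
Reassemble most-significant byte first: 15 2D → 0x152D.

0x152D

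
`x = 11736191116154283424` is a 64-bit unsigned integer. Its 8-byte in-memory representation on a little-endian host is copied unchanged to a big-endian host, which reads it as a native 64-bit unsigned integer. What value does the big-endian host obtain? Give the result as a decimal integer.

11575791039966076834

11736191116154283424 in 64-bit hexadecimal is 0xA2DF53A39E78A5A0.
Stored little-endian, the bytes at ascending addresses are A0 A5 78 9E A3 53 DF A2.
Read back as big-endian, the last byte is least significant, giving 0xA0A5789EA353DFA2.
0xA0A5789EA353DFA2 = 11575791039966076834.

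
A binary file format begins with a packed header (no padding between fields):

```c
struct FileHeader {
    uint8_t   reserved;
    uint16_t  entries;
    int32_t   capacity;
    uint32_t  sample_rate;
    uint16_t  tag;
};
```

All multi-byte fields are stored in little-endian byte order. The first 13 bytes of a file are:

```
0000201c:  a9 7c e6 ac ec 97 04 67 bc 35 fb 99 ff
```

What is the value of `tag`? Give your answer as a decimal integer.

`tag` follows `reserved` (1 B), `entries` (2 B), `capacity` (4 B), `sample_rate` (4 B), so it starts at offset 1 + 2 + 4 + 4 = 11 and occupies 2 bytes.
Bytes at offsets 11..12: 99 FF.
Little-endian stores the least-significant byte at the lowest address.
Reassemble most-significant byte first: FF 99 → 0xFF99.
0xFF99 = 65433.

65433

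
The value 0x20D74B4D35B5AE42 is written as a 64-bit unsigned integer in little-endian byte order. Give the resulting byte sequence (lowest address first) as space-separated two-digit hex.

Split into bytes (most-significant first): 20 D7 4B 4D 35 B5 AE 42.
In little-endian order the low byte comes first in memory.
So at ascending addresses the bytes are 42 AE B5 35 4D 4B D7 20.

42 AE B5 35 4D 4B D7 20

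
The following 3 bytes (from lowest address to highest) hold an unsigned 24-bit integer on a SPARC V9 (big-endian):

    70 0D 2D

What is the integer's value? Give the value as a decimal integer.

7343405

In big-endian order the high byte comes first in memory.
The bytes are already most-significant first: 0x700D2D.
0x700D2D = 7343405.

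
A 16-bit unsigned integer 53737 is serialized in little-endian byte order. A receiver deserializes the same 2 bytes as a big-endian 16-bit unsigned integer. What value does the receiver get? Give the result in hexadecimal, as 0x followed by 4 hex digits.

0xE9D1

53737 in 16-bit hexadecimal is 0xD1E9.
Stored little-endian, the bytes at ascending addresses are E9 D1.
Read back as big-endian, the last byte is least significant, giving 0xE9D1.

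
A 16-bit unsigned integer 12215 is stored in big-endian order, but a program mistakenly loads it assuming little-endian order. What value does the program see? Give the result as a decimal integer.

46895

12215 in 16-bit hexadecimal is 0x2FB7.
Stored big-endian, the bytes at ascending addresses are 2F B7.
Read back as little-endian, the first byte is least significant, giving 0xB72F.
0xB72F = 46895.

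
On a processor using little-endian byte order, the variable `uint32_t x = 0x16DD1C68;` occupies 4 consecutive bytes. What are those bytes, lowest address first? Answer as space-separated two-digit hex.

68 1C DD 16

Split into bytes (most-significant first): 16 DD 1C 68.
Little-endian stores the least-significant byte at the lowest address.
So at ascending addresses the bytes are 68 1C DD 16.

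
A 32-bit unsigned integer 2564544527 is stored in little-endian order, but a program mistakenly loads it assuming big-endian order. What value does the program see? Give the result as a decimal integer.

265870232

2564544527 in 32-bit hexadecimal is 0x98DBD80F.
Stored little-endian, the bytes at ascending addresses are 0F D8 DB 98.
Read back as big-endian, the last byte is least significant, giving 0x0FD8DB98.
0x0FD8DB98 = 265870232.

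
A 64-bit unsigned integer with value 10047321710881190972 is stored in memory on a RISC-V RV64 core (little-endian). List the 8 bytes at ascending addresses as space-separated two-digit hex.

10047321710881190972 in hexadecimal, padded to 64 bits, is 0x8B6F41DCF124B43C.
Split into bytes (most-significant first): 8B 6F 41 DC F1 24 B4 3C.
Little-endian: lowest address holds the least-significant byte.
So at ascending addresses the bytes are 3C B4 24 F1 DC 41 6F 8B.

3C B4 24 F1 DC 41 6F 8B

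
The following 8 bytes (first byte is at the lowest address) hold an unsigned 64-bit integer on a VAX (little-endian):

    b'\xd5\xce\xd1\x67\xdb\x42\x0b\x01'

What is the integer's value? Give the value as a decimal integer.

75227328888819413

In little-endian order the low byte comes first in memory.
Reassemble most-significant byte first: 01 0B 42 DB 67 D1 CE D5 → 0x010B42DB67D1CED5.
0x010B42DB67D1CED5 = 75227328888819413.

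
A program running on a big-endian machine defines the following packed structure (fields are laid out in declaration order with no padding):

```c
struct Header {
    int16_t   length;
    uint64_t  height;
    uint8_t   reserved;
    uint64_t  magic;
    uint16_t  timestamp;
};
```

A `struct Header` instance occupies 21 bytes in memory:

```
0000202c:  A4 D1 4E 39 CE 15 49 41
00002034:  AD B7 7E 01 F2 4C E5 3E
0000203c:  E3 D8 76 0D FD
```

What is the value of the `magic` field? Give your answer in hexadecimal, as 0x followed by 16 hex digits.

`magic` follows `length` (2 B), `height` (8 B), `reserved` (1 B), so it starts at offset 2 + 8 + 1 = 11 and occupies 8 bytes.
Bytes at offsets 11..18: 01 F2 4C E5 3E E3 D8 76.
In big-endian order the high byte comes first in memory.
The bytes are already most-significant first: 0x01F24CE53EE3D876.

0x01F24CE53EE3D876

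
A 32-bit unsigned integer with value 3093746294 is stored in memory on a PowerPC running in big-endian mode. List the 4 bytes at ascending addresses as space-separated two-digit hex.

3093746294 in hexadecimal, padded to 32 bits, is 0xB866D276.
Split into bytes (most-significant first): B8 66 D2 76.
In big-endian order the high byte comes first in memory.
So the memory order matches the most-significant-first order: B8 66 D2 76.

B8 66 D2 76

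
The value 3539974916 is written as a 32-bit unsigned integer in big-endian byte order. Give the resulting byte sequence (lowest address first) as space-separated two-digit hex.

D2 FF BB 04

3539974916 in hexadecimal, padded to 32 bits, is 0xD2FFBB04.
Split into bytes (most-significant first): D2 FF BB 04.
Big-endian: lowest address holds the most-significant byte.
So the memory order matches the most-significant-first order: D2 FF BB 04.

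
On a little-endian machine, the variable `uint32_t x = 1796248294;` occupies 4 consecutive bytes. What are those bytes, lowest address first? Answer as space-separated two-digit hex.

1796248294 in hexadecimal, padded to 32 bits, is 0x6B1092E6.
Split into bytes (most-significant first): 6B 10 92 E6.
In little-endian order the low byte comes first in memory.
So at ascending addresses the bytes are E6 92 10 6B.

E6 92 10 6B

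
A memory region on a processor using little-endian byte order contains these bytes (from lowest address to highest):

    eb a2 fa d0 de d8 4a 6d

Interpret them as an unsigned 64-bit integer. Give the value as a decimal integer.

7875345349911159531

In little-endian order the low byte comes first in memory.
Reassemble most-significant byte first: 6D 4A D8 DE D0 FA A2 EB → 0x6D4AD8DED0FAA2EB.
0x6D4AD8DED0FAA2EB = 7875345349911159531.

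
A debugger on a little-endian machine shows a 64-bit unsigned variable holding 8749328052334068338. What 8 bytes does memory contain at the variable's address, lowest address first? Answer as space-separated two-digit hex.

72 82 BB F6 81 DB 6B 79

8749328052334068338 in hexadecimal, padded to 64 bits, is 0x796BDB81F6BB8272.
Split into bytes (most-significant first): 79 6B DB 81 F6 BB 82 72.
Little-endian stores the least-significant byte at the lowest address.
So at ascending addresses the bytes are 72 82 BB F6 81 DB 6B 79.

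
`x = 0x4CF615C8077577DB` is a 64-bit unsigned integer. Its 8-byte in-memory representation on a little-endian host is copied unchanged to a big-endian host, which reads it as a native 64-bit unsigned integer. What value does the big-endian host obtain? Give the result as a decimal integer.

15814237292816889420

Stored little-endian, the bytes at ascending addresses are DB 77 75 07 C8 15 F6 4C.
Read back as big-endian, the last byte is least significant, giving 0xDB777507C815F64C.
0xDB777507C815F64C = 15814237292816889420.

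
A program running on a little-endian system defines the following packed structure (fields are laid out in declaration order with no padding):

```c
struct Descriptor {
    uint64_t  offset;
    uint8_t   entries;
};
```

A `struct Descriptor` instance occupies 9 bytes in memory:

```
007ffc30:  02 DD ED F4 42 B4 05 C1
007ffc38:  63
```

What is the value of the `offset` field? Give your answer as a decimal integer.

13908721223873715458

`offset` is the first field, at byte offset 0, occupying 8 bytes.
Bytes at offsets 0..7: 02 DD ED F4 42 B4 05 C1.
Little-endian: lowest address holds the least-significant byte.
Reassemble most-significant byte first: C1 05 B4 42 F4 ED DD 02 → 0xC105B442F4EDDD02.
0xC105B442F4EDDD02 = 13908721223873715458.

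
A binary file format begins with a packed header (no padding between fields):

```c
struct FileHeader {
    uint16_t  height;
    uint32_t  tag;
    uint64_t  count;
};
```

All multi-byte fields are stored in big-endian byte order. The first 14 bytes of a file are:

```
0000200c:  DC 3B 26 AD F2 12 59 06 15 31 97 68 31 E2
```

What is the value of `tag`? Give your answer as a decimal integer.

`tag` follows `height` (2 bytes), so it starts at byte offset 2 and occupies 4 bytes.
Bytes at offsets 2..5: 26 AD F2 12.
In big-endian order the high byte comes first in memory.
The bytes are already most-significant first: 0x26ADF212.
0x26ADF212 = 648933906.

648933906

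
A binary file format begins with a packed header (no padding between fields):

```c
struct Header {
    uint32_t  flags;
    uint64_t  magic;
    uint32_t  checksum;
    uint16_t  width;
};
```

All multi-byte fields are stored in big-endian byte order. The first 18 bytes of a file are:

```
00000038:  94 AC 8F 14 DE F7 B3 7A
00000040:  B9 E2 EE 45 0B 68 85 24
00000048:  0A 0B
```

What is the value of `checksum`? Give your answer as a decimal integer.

`checksum` follows `flags` (4 B), `magic` (8 B), so it starts at offset 4 + 8 = 12 and occupies 4 bytes.
Bytes at offsets 12..15: 0B 68 85 24.
Big-endian stores the most-significant byte at the lowest address.
The bytes are already most-significant first: 0x0B688524.
0x0B688524 = 191399204.

191399204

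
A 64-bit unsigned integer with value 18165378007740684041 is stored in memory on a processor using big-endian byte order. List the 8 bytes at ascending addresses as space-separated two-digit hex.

FC 18 63 0D C2 13 97 09

18165378007740684041 in hexadecimal, padded to 64 bits, is 0xFC18630DC2139709.
Split into bytes (most-significant first): FC 18 63 0D C2 13 97 09.
Big-endian stores the most-significant byte at the lowest address.
So the memory order matches the most-significant-first order: FC 18 63 0D C2 13 97 09.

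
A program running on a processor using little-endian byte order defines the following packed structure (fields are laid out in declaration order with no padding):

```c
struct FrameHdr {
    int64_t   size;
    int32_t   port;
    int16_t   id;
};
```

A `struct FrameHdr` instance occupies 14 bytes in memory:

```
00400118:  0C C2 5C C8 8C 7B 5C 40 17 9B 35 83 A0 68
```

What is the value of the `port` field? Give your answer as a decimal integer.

`port` follows `size` (8 bytes), so it starts at byte offset 8 and occupies 4 bytes.
Bytes at offsets 8..11: 17 9B 35 83.
In little-endian order the low byte comes first in memory.
Reassemble most-significant byte first: 83 35 9B 17 → 0x83359B17.
Top bit is set, so as a signed 32-bit value this is 0x83359B17 − 2^32 = -2093638889.

-2093638889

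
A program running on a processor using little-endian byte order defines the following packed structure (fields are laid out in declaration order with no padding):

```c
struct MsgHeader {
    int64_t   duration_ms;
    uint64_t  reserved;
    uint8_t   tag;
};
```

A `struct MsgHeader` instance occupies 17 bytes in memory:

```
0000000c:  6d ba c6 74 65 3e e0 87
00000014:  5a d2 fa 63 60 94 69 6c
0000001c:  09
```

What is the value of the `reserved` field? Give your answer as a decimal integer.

`reserved` follows `duration_ms` (8 bytes), so it starts at byte offset 8 and occupies 8 bytes.
Bytes at offsets 8..15: 5A D2 FA 63 60 94 69 6C.
Little-endian: lowest address holds the least-significant byte.
Reassemble most-significant byte first: 6C 69 94 60 63 FA D2 5A → 0x6C69946063FAD25A.
0x6C69946063FAD25A = 7811938170365989466.

7811938170365989466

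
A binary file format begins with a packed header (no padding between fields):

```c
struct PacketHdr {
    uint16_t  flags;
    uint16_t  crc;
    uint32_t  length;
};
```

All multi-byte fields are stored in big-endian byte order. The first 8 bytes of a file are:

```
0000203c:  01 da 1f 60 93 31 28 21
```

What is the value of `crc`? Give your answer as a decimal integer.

8032

`crc` follows `flags` (2 bytes), so it starts at byte offset 2 and occupies 2 bytes.
Bytes at offsets 2..3: 1F 60.
In big-endian order the high byte comes first in memory.
The bytes are already most-significant first: 0x1F60.
0x1F60 = 8032.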